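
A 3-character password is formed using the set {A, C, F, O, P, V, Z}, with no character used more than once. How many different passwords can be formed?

210

With no repetition, fill the 3 characters in order: 7 choices, then 6, down to 5.
That product is 7 × 6 × 5 = 210.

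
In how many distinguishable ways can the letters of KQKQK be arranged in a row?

KQKQK has 5 letters with K appearing 3 times and Q appearing twice.
Dividing 5! = 120 by 3!·2! = 12 for the repeated letters gives 10.

10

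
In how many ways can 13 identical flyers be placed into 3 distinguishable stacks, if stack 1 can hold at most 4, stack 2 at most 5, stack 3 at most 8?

Without the upper bounds there are C(15,2) = 105 ways to split 13 among 3 stacks.
Subtract solutions that violate a single cap (substitute x_i' = x_i − (cap_i+1)): x_1 ≥ 5 gives C(10,2) = 45; x_2 ≥ 6 gives C(9,2) = 36; x_3 ≥ 9 gives C(6,2) = 15. Together 96.
Add back pairs where two caps are both exceeded: 6 + 0 + 0 = 6.
By inclusion–exclusion the count is 105 − 96 + 6 = 15.

15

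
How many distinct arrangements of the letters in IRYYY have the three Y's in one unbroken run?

Treat the 3 copies of Y as a single block. The multiset to arrange is then {YYY, I, R}, 3 items in all.
All 3 items are distinct, so there are (3)! = 6 arrangements.

6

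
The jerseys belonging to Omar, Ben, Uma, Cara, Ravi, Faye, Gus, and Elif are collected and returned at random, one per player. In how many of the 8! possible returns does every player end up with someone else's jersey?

Let Aᵢ be the assignments in which player i gets their old jersey. We want the size of the complement of A₁∪…∪A_8.
By inclusion–exclusion this is Σ_{j=0}^{8} (−1)^j C(8,j)·(8−j)!.
Computing: 40320 − 40320 + 20160 − 6720 + 1680 − 336 + 56 − 8 + 1 = 14833.

14833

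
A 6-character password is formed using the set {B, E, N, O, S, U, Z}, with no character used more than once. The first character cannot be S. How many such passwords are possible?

4320

The first character has 7−1 = 6 choices (anything except S).
The remaining 5 characters are filled from the other 6 symbols without repetition: 6 × 5 × 4 × 3 × 2 = 720.
Total: 6 × 720 = 4320.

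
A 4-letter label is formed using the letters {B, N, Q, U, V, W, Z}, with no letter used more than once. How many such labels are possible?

840

With no repetition, fill the 4 letters in order: 7 choices, then 6, down to 4.
7 × 6 × 5 × 4 = 840.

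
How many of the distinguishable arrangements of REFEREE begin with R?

With the first slot taken by R, it remains to arrange the other 6 letters (EFEREE).
Those 6 letters have E appearing 4 times, giving (6)!/(4!) = 30.

30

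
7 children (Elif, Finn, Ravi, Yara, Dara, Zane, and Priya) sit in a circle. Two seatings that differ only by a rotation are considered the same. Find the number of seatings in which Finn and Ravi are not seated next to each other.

480

All circular seatings of 7 people number (6)! = 720.
Those with Finn next to Ravi: fuse the pair into one unit and seat 6 units around a circle — 2·(5)! = 240.
Subtracting, 720 − 240 = 480.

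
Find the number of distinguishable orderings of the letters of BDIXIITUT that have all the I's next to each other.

2520

Treat the 3 copies of I as a single block. The multiset to arrange is then {III, B, D, T, T, U, X}, 7 items in all.
That gives (7)!/(2!) = 2520 arrangements.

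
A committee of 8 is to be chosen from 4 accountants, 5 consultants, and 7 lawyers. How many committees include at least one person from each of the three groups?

12201

Total 8-person selections from all 16: C(16,8) = 12870.
Selections missing a whole group: no accountants → C(12,8) = 495; no consultants → C(11,8) = 165; no lawyers → C(9,8) = 9.
Add back selections omitting two groups (i.e. drawn from a single group): C(4,8) + C(5,8) + C(7,8) = 0.
By inclusion–exclusion: 12870 − 669 + 0 = 12201.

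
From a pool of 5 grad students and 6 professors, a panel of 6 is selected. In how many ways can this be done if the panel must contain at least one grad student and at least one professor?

461

Unrestricted: C(11,6) = 462 ways to pick any 6 of the 11.
Subtract selections that omit an entire group: no grad students → C(6,6) = 1; no professors → C(5,6) = 0.
Both groups omitted at once is impossible, so 462 − 1 = 461.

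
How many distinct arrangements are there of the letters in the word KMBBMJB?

420

Letter multiplicities in KMBBMJB: B×3, J×1, K×1, M×2.
Dividing 7! = 5040 by 3!·2! = 12 for the repeated letters gives 420.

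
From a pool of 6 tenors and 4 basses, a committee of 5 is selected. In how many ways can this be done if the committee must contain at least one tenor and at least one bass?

Total 5-person selections from all 10: C(10,5) = 252.
Subtract selections that omit an entire group: no tenors → C(4,5) = 0; no basses → C(6,5) = 6.
Both groups omitted at once is impossible, so 252 − 6 = 246.

246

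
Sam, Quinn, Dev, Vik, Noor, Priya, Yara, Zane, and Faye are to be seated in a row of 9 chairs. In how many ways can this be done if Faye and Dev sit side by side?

80640

Treat {Faye, Dev} as a single unit. There are 8 units to order, and the pair itself can be ordered 2 ways.
So the count is 2·(8)! = 80640.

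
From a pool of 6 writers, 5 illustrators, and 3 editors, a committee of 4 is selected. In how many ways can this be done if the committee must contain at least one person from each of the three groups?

495

Unrestricted: C(14,4) = 1001 ways to pick any 4 of the 14.
Selections missing a whole group: no writers → C(8,4) = 70; no illustrators → C(9,4) = 126; no editors → C(11,4) = 330.
Add back selections omitting two groups (i.e. drawn from a single group): C(6,4) + C(5,4) + C(3,4) = 20.
By inclusion–exclusion: 1001 − 526 + 20 = 495.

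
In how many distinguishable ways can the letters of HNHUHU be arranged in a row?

HNHUHU has 6 letters with H appearing 3 times and U appearing twice.
The number of distinct arrangements is 6!/(3!·2!) = 720/12 = 60.

60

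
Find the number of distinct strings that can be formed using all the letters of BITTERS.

BITTERS has 7 letters with T appearing twice.
So there are 7! / (2!) = 2520 distinguishable arrangements.

2520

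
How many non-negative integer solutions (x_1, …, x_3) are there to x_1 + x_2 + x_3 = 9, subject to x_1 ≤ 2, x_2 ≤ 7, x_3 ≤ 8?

23

By stars and bars, unrestricted non-negative solutions to x_1+…+x_3 = 9 number C(9+2,2) = 55.
Subtract solutions that violate a single cap (substitute x_i' = x_i − (cap_i+1)): x_1 ≥ 3 gives C(8,2) = 28; x_2 ≥ 8 gives C(3,2) = 3; x_3 ≥ 9 gives C(2,2) = 1. Together 32.
No two caps can be exceeded simultaneously, so the pair terms are all 0.
By inclusion–exclusion the count is 55 − 32 + 0 = 23.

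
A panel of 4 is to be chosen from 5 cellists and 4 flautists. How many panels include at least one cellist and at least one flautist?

Unrestricted: C(9,4) = 126 ways to pick any 4 of the 9.
Subtract selections that omit an entire group: no cellists → C(4,4) = 1; no flautists → C(5,4) = 5.
Both groups omitted at once is impossible, so 126 − 6 = 120.

120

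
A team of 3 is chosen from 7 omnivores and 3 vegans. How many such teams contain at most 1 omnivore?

22

Split by how many omnivores are chosen (0 through 1).
Sum: C(7,0)·C(3,3) + C(7,1)·C(3,2) = 1 + 21 = 22.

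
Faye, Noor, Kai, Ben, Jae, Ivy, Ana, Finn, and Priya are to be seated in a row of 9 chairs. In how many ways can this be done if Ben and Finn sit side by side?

80640

Place the 7 others and the Ben-Finn pair as 8 objects in a line; the pair has 2 internal arrangements.
That gives 2 × 8! = 2 × 40320 = 80640.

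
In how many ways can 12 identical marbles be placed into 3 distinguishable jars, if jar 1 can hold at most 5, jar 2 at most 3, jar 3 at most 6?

6

Without the upper bounds there are C(14,2) = 91 ways to split 12 among 3 jars.
Subtract solutions that violate a single cap (substitute x_i' = x_i − (cap_i+1)): x_1 ≥ 6 gives C(8,2) = 28; x_2 ≥ 4 gives C(10,2) = 45; x_3 ≥ 7 gives C(7,2) = 21. Together 94.
Add back pairs where two caps are both exceeded: 6 + 0 + 3 = 9.
By inclusion–exclusion the count is 91 − 94 + 9 = 6.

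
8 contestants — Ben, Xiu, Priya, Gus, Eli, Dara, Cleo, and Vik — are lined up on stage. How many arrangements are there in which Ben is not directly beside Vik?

30240

There are 8! = 40320 arrangements in all. If Ben and Vik are adjacent, merging them into one block gives 2·(7)! = 10080 arrangements.
So 40320 − 10080 = 30240 arrangements keep them apart.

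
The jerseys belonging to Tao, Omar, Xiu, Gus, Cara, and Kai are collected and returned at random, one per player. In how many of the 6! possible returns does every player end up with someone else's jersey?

265

Let Aᵢ be the assignments in which player i gets their old jersey. We want the size of the complement of A₁∪…∪A_6.
By inclusion–exclusion this is Σ_{j=0}^{6} (−1)^j C(6,j)·(6−j)!.
Computing: 720 − 720 + 360 − 120 + 30 − 6 + 1 = 265.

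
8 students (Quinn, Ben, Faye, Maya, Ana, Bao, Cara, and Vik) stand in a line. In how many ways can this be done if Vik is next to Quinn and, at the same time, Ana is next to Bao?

2880

Treat {Vik,Quinn} as one block (2 orders) and {Ana,Bao} as another (2 orders).
That leaves 6 units to arrange: 2 × 2 × 6! = 4 × 720 = 2880.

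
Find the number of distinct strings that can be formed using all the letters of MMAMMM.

6

The 6 letters of MMAMMM have repeats: M appearing 5 times.
The number of distinct arrangements is 6!/(5!) = 720/120 = 6.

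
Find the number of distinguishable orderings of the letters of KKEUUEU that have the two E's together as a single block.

60

Treat the 2 copies of E as a single block. The multiset to arrange is then {EE, K, K, U, U, U}, 6 items in all.
That gives (6)!/(3!·2!) = 60 arrangements.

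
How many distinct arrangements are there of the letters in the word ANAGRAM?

ANAGRAM has 7 letters with A appearing 3 times.
The number of distinct arrangements is 7!/(3!) = 5040/6 = 840.

840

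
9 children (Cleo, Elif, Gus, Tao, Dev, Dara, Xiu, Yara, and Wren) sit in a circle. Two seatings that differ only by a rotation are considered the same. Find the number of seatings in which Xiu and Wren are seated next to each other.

10080

Treat {Xiu, Wren} as one unit (2 internal orders) and seat the resulting 8 units around the table: (7)! circular arrangements.
So 2 × (7)! = 2 × 5040 = 10080.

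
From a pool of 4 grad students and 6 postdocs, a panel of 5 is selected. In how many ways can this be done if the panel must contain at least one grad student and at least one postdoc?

Unrestricted: C(10,5) = 252 ways to pick any 5 of the 10.
Subtract selections that omit an entire group: no grad students → C(6,5) = 6; no postdocs → C(4,5) = 0.
Both groups omitted at once is impossible, so 252 − 6 = 246.

246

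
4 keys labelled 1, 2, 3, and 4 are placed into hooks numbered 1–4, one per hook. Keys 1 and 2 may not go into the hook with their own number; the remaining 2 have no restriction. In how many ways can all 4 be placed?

14

Let Aᵢ (for i ∈ {1, 2}) be the placements that put key i in its forbidden hook. Any j of these fix j positions, leaving (4−j)! ways to fill the rest, and there are C(2,j) ways to pick which j.
By inclusion–exclusion, the number of valid placements is Σ_{j=0}^{2} (−1)^j C(2,j)·(4−j)!.
Computing: 24 − 12 + 2 = 14.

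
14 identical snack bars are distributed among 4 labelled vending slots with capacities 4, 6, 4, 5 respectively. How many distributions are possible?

54

By stars and bars, unrestricted non-negative solutions to x_1+…+x_4 = 14 number C(14+3,3) = 680.
Subtract solutions that violate a single cap (substitute x_i' = x_i − (cap_i+1)): x_1 ≥ 5 gives C(12,3) = 220; x_2 ≥ 7 gives C(10,3) = 120; x_3 ≥ 5 gives C(12,3) = 220; x_4 ≥ 6 gives C(11,3) = 165. Together 725.
Add back pairs where two caps are both exceeded: 10 + 35 + 20 + 10 + 4 + 20 = 99.
By inclusion–exclusion the count is 680 − 725 + 99 = 54.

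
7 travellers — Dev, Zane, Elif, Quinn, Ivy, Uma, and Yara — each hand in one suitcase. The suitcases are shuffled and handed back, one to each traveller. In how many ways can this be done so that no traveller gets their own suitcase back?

Let Aᵢ be the assignments in which traveller i gets their own suitcase. We want the size of the complement of A₁∪…∪A_7.
By inclusion–exclusion this is Σ_{j=0}^{7} (−1)^j C(7,j)·(7−j)!.
Computing: 5040 − 5040 + 2520 − 840 + 210 − 42 + 7 − 1 = 1854.

1854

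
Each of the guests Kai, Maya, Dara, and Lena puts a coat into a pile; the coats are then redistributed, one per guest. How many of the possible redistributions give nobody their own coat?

9

Count assignments avoiding every fixed point. For any j of the 4 guests fixed to their own coat, the other 4−j can be arranged in (4−j)! ways.
By inclusion–exclusion this is Σ_{j=0}^{4} (−1)^j C(4,j)·(4−j)!.
Computing: 24 − 24 + 12 − 4 + 1 = 9.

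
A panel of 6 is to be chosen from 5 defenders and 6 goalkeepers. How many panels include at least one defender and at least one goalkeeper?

461

With no constraint there are C(11,6) = 462 possible selections.
Subtract selections that omit an entire group: no defenders → C(6,6) = 1; no goalkeepers → C(5,6) = 0.
Both groups omitted at once is impossible, so 462 − 1 = 461.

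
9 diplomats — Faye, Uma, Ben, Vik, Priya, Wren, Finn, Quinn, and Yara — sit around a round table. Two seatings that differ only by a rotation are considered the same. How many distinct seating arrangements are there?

40320

Fix one person's seat to break rotational symmetry; the remaining 8 people can be arranged in (8)! = 40320 ways.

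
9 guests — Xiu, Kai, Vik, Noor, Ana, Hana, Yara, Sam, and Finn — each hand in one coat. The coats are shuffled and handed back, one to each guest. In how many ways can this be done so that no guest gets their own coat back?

133496

Count assignments avoiding every fixed point. For any j of the 9 guests fixed to their own coat, the other 9−j can be arranged in (9−j)! ways.
By inclusion–exclusion this is Σ_{j=0}^{9} (−1)^j C(9,j)·(9−j)!.
Computing: 362880 − 362880 + 181440 − 60480 + 15120 − 3024 + 504 − 72 + 9 − 1 = 133496.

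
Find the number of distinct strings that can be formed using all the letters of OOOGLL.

OOOGLL has 6 letters with L appearing twice and O appearing 3 times.
The number of distinct arrangements is 6!/(3!·2!) = 720/12 = 60.

60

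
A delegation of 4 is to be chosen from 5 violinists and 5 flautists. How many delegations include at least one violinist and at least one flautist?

Total 4-person selections from all 10: C(10,4) = 210.
Subtract selections that omit an entire group: no violinists → C(5,4) = 5; no flautists → C(5,4) = 5.
Both groups omitted at once is impossible, so 210 − 10 = 200.

200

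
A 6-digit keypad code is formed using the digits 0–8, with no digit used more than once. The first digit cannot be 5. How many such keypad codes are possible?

53760

The first digit has 9−1 = 8 choices (anything except 5).
The remaining 5 digits are filled from the other 8 symbols without repetition: 8 × 7 × 6 × 5 × 4 = 6720.
Total: 8 × 6720 = 53760.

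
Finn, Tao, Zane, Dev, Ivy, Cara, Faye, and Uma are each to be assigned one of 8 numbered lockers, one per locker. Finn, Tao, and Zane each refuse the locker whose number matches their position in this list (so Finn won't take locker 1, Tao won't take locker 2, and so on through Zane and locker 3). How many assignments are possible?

27240

Let Aᵢ (for i ∈ {1, 2, 3}) be the placements that put person i in their forbidden locker. Any j of these fix j positions, leaving (8−j)! ways to fill the rest, and there are C(3,j) ways to pick which j.
By inclusion–exclusion, the number of valid placements is Σ_{j=0}^{3} (−1)^j C(3,j)·(8−j)!.
Computing: 40320 − 15120 + 2160 − 120 = 27240.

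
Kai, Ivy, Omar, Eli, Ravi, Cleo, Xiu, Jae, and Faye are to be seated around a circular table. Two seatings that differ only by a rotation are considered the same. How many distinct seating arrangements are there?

Around a circle, 9 distinct people have 9!/9 = (8)! = 40320 rotationally distinct seatings.

40320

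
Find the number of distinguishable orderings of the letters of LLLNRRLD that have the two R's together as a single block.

Treat the 2 copies of R as a single block. The multiset to arrange is then {RR, D, L, L, L, L, N}, 7 items in all.
That gives (7)!/(4!) = 210 arrangements.

210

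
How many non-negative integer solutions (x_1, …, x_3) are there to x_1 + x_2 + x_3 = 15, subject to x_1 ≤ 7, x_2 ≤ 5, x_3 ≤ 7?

15

By stars and bars, unrestricted non-negative solutions to x_1+…+x_3 = 15 number C(15+2,2) = 136.
Subtract solutions that violate a single cap (substitute x_i' = x_i − (cap_i+1)): x_1 ≥ 8 gives C(9,2) = 36; x_2 ≥ 6 gives C(11,2) = 55; x_3 ≥ 8 gives C(9,2) = 36. Together 127.
Add back pairs where two caps are both exceeded: 3 + 0 + 3 = 6.
By inclusion–exclusion the count is 136 − 127 + 6 = 15.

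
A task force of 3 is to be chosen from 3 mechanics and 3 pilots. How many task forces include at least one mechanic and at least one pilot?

Unrestricted: C(6,3) = 20 ways to pick any 3 of the 6.
Subtract selections that omit an entire group: no mechanics → C(3,3) = 1; no pilots → C(3,3) = 1.
Both groups omitted at once is impossible, so 20 − 2 = 18.

18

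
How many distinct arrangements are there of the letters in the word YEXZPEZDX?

45360

Letter multiplicities in YEXZPEZDX: D×1, E×2, P×1, X×2, Y×1, Z×2.
The number of distinct arrangements is 9!/(2!·2!·2!) = 362880/8 = 45360.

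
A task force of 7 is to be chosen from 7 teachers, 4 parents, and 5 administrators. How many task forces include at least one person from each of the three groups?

Unrestricted: C(16,7) = 11440 ways to pick any 7 of the 16.
Subtract selections that omit an entire group: no teachers → C(9,7) = 36; no parents → C(12,7) = 792; no administrators → C(11,7) = 330.
Add back selections omitting two groups (i.e. drawn from a single group): C(7,7) + C(4,7) + C(5,7) = 1.
By inclusion–exclusion: 11440 − 1158 + 1 = 10283.

10283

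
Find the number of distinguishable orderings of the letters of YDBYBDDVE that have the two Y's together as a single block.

3360

Treat the 2 copies of Y as a single block. The multiset to arrange is then {YY, B, B, D, D, D, E, V}, 8 items in all.
That gives (8)!/(3!·2!) = 3360 arrangements.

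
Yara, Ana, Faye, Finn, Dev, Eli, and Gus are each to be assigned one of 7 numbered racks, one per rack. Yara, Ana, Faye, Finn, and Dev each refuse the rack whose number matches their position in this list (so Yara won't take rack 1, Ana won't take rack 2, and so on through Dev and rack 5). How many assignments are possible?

Let Aᵢ (for 1 ≤ i ≤ 5) be the placements that put person i in their forbidden rack. Any j of these fix j positions, leaving (7−j)! ways to fill the rest, and there are C(5,j) ways to pick which j.
By inclusion–exclusion, the number of valid placements is Σ_{j=0}^{5} (−1)^j C(5,j)·(7−j)!.
Computing: 5040 − 3600 + 1200 − 240 + 30 − 2 = 2428.

2428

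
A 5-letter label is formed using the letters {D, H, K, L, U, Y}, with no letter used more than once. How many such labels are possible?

With no repetition, fill the 5 letters in order: 6 choices, then 5, down to 2.
6 × 5 × 4 × 3 × 2 = 720.

720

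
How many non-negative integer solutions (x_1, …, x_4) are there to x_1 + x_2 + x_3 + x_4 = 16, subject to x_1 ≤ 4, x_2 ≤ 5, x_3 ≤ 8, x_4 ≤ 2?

19

By stars and bars, unrestricted non-negative solutions to x_1+…+x_4 = 16 number C(16+3,3) = 969.
Subtract solutions that violate a single cap (substitute x_i' = x_i − (cap_i+1)): x_1 ≥ 5 gives C(14,3) = 364; x_2 ≥ 6 gives C(13,3) = 286; x_3 ≥ 9 gives C(10,3) = 120; x_4 ≥ 3 gives C(16,3) = 560. Together 1330.
Add back pairs where two caps are both exceeded: 56 + 10 + 165 + 4 + 120 + 35 = 390.
Subtract triples: 0 + 10 + 0 + 0 = 10.
By inclusion–exclusion the count is 969 − 1330 + 390 − 10 = 19.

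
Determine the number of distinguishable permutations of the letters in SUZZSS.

60

SUZZSS has 6 letters with S appearing 3 times and Z appearing twice.
So there are 6! / (3!·2!) = 60 distinguishable arrangements.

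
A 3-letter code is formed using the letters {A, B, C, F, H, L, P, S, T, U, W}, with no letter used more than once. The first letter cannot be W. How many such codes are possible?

The first letter has 11−1 = 10 choices (anything except W).
The remaining 2 letters are filled from the other 10 symbols without repetition: 10 × 9 = 90.
Total: 10 × 90 = 900.

900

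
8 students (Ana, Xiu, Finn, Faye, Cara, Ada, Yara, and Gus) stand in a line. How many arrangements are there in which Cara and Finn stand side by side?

Glue Cara and Finn into one block (2 internal orders), leaving 7 units to arrange in a row.
That gives 2 × 7! = 2 × 5040 = 10080.

10080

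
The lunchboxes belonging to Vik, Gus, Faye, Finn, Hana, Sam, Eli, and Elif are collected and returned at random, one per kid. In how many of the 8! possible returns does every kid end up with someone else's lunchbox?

This is the derangement count D_8: permutations of 8 items with no fixed point.
By inclusion–exclusion this is Σ_{j=0}^{8} (−1)^j C(8,j)·(8−j)!.
Computing: 40320 − 40320 + 20160 − 6720 + 1680 − 336 + 56 − 8 + 1 = 14833.

14833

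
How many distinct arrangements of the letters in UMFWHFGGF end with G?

6720

Fix G in the last position and arrange the remaining 8 letters.
Those 8 letters have F appearing 3 times, giving (8)!/(3!) = 6720.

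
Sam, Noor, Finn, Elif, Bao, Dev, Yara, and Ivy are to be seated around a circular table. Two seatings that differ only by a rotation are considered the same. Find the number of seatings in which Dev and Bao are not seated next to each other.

Without the restriction there are (7)! = 5040 seatings.
Seatings with Dev beside Bao: treat them as a block with 2 internal orders, giving 2 × (6)! = 1440.
Subtracting, 5040 − 1440 = 3600.

3600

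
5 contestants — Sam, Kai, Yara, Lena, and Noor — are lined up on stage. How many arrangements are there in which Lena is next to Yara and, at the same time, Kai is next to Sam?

Treat {Lena,Yara} as one block (2 orders) and {Kai,Sam} as another (2 orders).
That leaves 3 units to arrange: 2 × 2 × 3! = 4 × 6 = 24.

24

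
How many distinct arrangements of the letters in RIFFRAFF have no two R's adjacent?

Total arrangements of RIFFRAFF: 8!/(4!·2!) = 840.
Arrangements with the R's together: treat RR as one letter, giving (7)!/(4!) = 210.
Hence 840 − 210 = 630.

630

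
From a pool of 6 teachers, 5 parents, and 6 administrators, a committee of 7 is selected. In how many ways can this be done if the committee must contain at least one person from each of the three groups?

With no constraint there are C(17,7) = 19448 possible selections.
Subtract selections that omit an entire group: no teachers → C(11,7) = 330; no parents → C(12,7) = 792; no administrators → C(11,7) = 330.
Add back selections omitting two groups (i.e. drawn from a single group): C(6,7) + C(5,7) + C(6,7) = 0.
By inclusion–exclusion: 19448 − 1452 + 0 = 17996.

17996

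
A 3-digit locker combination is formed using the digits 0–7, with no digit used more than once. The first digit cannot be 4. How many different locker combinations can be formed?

294

The first digit has 8−1 = 7 choices (anything except 4).
The remaining 2 digits are filled from the other 7 symbols without repetition: 7 × 6 = 42.
Total: 7 × 42 = 294.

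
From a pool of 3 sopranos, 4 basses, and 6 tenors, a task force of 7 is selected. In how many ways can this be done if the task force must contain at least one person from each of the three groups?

Unrestricted: C(13,7) = 1716 ways to pick any 7 of the 13.
Selections missing a whole group: no sopranos → C(10,7) = 120; no basses → C(9,7) = 36; no tenors → C(7,7) = 1.
Add back selections omitting two groups (i.e. drawn from a single group): C(3,7) + C(4,7) + C(6,7) = 0.
By inclusion–exclusion: 1716 − 157 + 0 = 1559.

1559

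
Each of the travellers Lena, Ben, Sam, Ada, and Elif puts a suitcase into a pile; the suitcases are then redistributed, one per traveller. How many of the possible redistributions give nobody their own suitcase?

Count assignments avoiding every fixed point. For any j of the 5 travellers fixed to their own suitcase, the other 5−j can be arranged in (5−j)! ways.
By inclusion–exclusion this is Σ_{j=0}^{5} (−1)^j C(5,j)·(5−j)!.
Computing: 120 − 120 + 60 − 20 + 5 − 1 = 44.

44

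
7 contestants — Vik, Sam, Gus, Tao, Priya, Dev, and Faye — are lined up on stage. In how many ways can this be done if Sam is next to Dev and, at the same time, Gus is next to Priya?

Treat {Sam,Dev} as one block (2 orders) and {Gus,Priya} as another (2 orders).
That leaves 5 units to arrange: 2 × 2 × 5! = 4 × 120 = 480.

480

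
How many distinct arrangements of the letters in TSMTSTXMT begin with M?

840

With the first slot taken by M, it remains to arrange the other 8 letters (TSTSTXMT).
Those 8 letters have S appearing twice and T appearing 4 times, giving (8)!/(4!·2!) = 840.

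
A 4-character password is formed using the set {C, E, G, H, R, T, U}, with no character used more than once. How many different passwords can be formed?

This is a permutation of 4 out of 7: P(7,4) = 7!/3!.
7 × 6 × 5 × 4 = 840.

840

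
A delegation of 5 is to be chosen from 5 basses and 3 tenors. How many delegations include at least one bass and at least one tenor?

55

Total 5-person selections from all 8: C(8,5) = 56.
Selections missing a whole group: no basses → C(3,5) = 0; no tenors → C(5,5) = 1.
Both groups omitted at once is impossible, so 56 − 1 = 55.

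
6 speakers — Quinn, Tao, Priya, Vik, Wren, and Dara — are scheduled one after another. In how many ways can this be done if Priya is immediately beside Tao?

Place the 4 others and the Priya-Tao pair as 5 objects in a line; the pair has 2 internal arrangements.
That gives 2 × 5! = 2 × 120 = 240.

240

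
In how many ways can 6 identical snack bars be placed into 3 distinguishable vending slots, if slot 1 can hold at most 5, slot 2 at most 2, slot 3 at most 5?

16

By stars and bars, unrestricted non-negative solutions to x_1+…+x_3 = 6 number C(6+2,2) = 28.
Subtract solutions that violate a single cap (substitute x_i' = x_i − (cap_i+1)): x_1 ≥ 6 gives C(2,2) = 1; x_2 ≥ 3 gives C(5,2) = 10; x_3 ≥ 6 gives C(2,2) = 1. Together 12.
No two caps can be exceeded simultaneously, so the pair terms are all 0.
By inclusion–exclusion the count is 28 − 12 + 0 = 16.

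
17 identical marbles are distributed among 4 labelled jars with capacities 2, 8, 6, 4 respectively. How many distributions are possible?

19

Ignoring the caps, the number of non-negative solutions to x_1+…+x_4 = 17 is C(20,3) = 1140.
Subtract solutions that violate a single cap (substitute x_i' = x_i − (cap_i+1)): x_1 ≥ 3 gives C(17,3) = 680; x_2 ≥ 9 gives C(11,3) = 165; x_3 ≥ 7 gives C(13,3) = 286; x_4 ≥ 5 gives C(15,3) = 455. Together 1586.
Add back pairs where two caps are both exceeded: 56 + 120 + 220 + 4 + 20 + 56 = 476.
Subtract triples: 0 + 1 + 10 + 0 = 11.
By inclusion–exclusion the count is 1140 − 1586 + 476 − 11 = 19.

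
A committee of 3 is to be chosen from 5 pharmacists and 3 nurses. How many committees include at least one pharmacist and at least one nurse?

45

Total 3-person selections from all 8: C(8,3) = 56.
Selections missing a whole group: no pharmacists → C(3,3) = 1; no nurses → C(5,3) = 10.
Both groups omitted at once is impossible, so 56 − 11 = 45.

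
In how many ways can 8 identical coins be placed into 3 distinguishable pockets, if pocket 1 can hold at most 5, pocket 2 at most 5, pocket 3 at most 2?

Without the upper bounds there are C(10,2) = 45 ways to split 8 among 3 pockets.
Subtract solutions that violate a single cap (substitute x_i' = x_i − (cap_i+1)): x_1 ≥ 6 gives C(4,2) = 6; x_2 ≥ 6 gives C(4,2) = 6; x_3 ≥ 3 gives C(7,2) = 21. Together 33.
No two caps can be exceeded simultaneously, so the pair terms are all 0.
By inclusion–exclusion the count is 45 − 33 + 0 = 12.

12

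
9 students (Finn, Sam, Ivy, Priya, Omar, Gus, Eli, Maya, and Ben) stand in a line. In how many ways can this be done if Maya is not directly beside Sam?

There are 9! = 362880 arrangements in all. If Maya and Sam are adjacent, merging them into one block gives 2·(8)! = 80640 arrangements.
So 362880 − 80640 = 282240 arrangements keep them apart.

282240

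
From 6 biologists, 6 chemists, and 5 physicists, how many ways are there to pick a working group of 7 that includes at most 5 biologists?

Split by how many biologists are chosen (0 through 5).
Sum: C(6,0)·C(11,7) + C(6,1)·C(11,6) + C(6,2)·C(11,5) + C(6,3)·C(11,4) + C(6,4)·C(11,3) + C(6,5)·C(11,2) = 330 + 2772 + 6930 + 6600 + 2475 + 330 = 19437.

19437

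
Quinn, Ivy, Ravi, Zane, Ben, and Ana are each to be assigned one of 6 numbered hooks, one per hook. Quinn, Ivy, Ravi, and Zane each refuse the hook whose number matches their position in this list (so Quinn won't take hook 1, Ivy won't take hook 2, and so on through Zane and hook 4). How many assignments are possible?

Let Aᵢ (for 1 ≤ i ≤ 4) be the placements that put person i in their forbidden hook. Any j of these fix j positions, leaving (6−j)! ways to fill the rest, and there are C(4,j) ways to pick which j.
By inclusion–exclusion, the number of valid placements is Σ_{j=0}^{4} (−1)^j C(4,j)·(6−j)!.
Computing: 720 − 480 + 144 − 24 + 2 = 362.

362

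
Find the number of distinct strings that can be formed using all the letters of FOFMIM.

180

FOFMIM has 6 letters with F appearing twice and M appearing twice.
So there are 6! / (2!·2!) = 180 distinguishable arrangements.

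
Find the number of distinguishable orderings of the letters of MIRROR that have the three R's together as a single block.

24

Treat the 3 copies of R as a single block. The multiset to arrange is then {RRR, I, M, O}, 4 items in all.
All 4 items are distinct, so there are (4)! = 24 arrangements.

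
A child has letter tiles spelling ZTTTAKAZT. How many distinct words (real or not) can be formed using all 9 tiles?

The 9 letters of ZTTTAKAZT have repeats: A appearing twice, T appearing 4 times, and Z appearing twice.
Dividing 9! = 362880 by 4!·2!·2! = 96 for the repeated letters gives 3780.

3780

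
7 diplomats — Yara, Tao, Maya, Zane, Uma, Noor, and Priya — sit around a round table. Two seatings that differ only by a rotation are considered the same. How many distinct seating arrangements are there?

720

Fix one person's seat to break rotational symmetry; the remaining 6 people can be arranged in (6)! = 720 ways.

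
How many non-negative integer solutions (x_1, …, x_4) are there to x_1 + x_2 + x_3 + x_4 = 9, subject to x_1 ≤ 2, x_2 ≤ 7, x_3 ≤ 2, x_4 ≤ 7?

64

Ignoring the caps, the number of non-negative solutions to x_1+…+x_4 = 9 is C(12,3) = 220.
Subtract solutions that violate a single cap (substitute x_i' = x_i − (cap_i+1)): x_1 ≥ 3 gives C(9,3) = 84; x_2 ≥ 8 gives C(4,3) = 4; x_3 ≥ 3 gives C(9,3) = 84; x_4 ≥ 8 gives C(4,3) = 4. Together 176.
Add back pairs where two caps are both exceeded: 0 + 20 + 0 + 0 + 0 + 0 = 20.
By inclusion–exclusion the count is 220 − 176 + 20 = 64.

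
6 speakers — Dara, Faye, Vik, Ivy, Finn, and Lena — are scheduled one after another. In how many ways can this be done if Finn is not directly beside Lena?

Of the 6! = 720 arrangements, those with Finn and Lena adjacent number 2 × 5! = 240 (treat the pair as a block with 2 internal orders).
Complementary counting: 720 − 240 = 480.

480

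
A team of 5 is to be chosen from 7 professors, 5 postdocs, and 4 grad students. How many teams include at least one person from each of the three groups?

3010

Total 5-person selections from all 16: C(16,5) = 4368.
Subtract selections that omit an entire group: no professors → C(9,5) = 126; no postdocs → C(11,5) = 462; no grad students → C(12,5) = 792.
Add back selections omitting two groups (i.e. drawn from a single group): C(7,5) + C(5,5) + C(4,5) = 22.
By inclusion–exclusion: 4368 − 1380 + 22 = 3010.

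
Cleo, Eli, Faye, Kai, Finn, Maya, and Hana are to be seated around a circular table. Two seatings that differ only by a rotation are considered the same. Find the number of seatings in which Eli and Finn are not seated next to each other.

480

Without the restriction there are (6)! = 720 seatings.
Seatings with Eli beside Finn: treat them as a block with 2 internal orders, giving 2 × (5)! = 240.
Subtracting, 720 − 240 = 480.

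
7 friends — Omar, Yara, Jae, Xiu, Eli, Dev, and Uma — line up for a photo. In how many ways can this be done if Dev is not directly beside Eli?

There are 7! = 5040 arrangements in all. If Dev and Eli are adjacent, merging them into one block gives 2·(6)! = 1440 arrangements.
Complementary counting: 5040 − 1440 = 3600.

3600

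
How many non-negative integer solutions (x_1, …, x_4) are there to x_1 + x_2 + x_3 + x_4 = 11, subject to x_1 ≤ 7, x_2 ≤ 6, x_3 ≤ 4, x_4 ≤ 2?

Without the upper bounds there are C(14,3) = 364 ways to split 11 among 4 variables.
Subtract solutions that violate a single cap (substitute x_i' = x_i − (cap_i+1)): x_1 ≥ 8 gives C(6,3) = 20; x_2 ≥ 7 gives C(7,3) = 35; x_3 ≥ 5 gives C(9,3) = 84; x_4 ≥ 3 gives C(11,3) = 165. Together 304.
Add back pairs where two caps are both exceeded: 0 + 0 + 1 + 0 + 4 + 20 = 25.
By inclusion–exclusion the count is 364 − 304 + 25 = 85.

85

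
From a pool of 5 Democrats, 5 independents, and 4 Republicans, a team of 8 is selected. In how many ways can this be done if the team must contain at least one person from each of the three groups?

2940

Unrestricted: C(14,8) = 3003 ways to pick any 8 of the 14.
Selections missing a whole group: no Democrats → C(9,8) = 9; no independents → C(9,8) = 9; no Republicans → C(10,8) = 45.
Add back selections omitting two groups (i.e. drawn from a single group): C(5,8) + C(5,8) + C(4,8) = 0.
By inclusion–exclusion: 3003 − 63 + 0 = 2940.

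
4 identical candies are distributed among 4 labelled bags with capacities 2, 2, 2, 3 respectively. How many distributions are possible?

22

Ignoring the caps, the number of non-negative solutions to x_1+…+x_4 = 4 is C(7,3) = 35.
Subtract solutions that violate a single cap (substitute x_i' = x_i − (cap_i+1)): x_1 ≥ 3 gives C(4,3) = 4; x_2 ≥ 3 gives C(4,3) = 4; x_3 ≥ 3 gives C(4,3) = 4; x_4 ≥ 4 gives C(3,3) = 1. Together 13.
No two caps can be exceeded simultaneously, so the pair terms are all 0.
By inclusion–exclusion the count is 35 − 13 + 0 = 22.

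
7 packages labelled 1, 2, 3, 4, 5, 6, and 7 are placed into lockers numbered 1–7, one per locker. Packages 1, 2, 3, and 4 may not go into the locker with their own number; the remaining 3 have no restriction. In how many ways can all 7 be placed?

Let Aᵢ (for 1 ≤ i ≤ 4) be the placements that put package i in its forbidden locker. Any j of these fix j positions, leaving (7−j)! ways to fill the rest, and there are C(4,j) ways to pick which j.
By inclusion–exclusion, the number of valid placements is Σ_{j=0}^{4} (−1)^j C(4,j)·(7−j)!.
Computing: 5040 − 2880 + 720 − 96 + 6 = 2790.

2790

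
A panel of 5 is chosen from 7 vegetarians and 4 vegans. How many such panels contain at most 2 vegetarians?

Split by how many vegetarians are chosen (0 through 2).
Sum: C(7,0)·C(4,5) + C(7,1)·C(4,4) + C(7,2)·C(4,3) = 0 + 7 + 84 = 91.

91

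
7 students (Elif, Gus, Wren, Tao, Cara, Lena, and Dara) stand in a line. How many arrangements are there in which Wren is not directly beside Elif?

There are 7! = 5040 arrangements in all. If Wren and Elif are adjacent, merging them into one block gives 2·(6)! = 1440 arrangements.
So 5040 − 1440 = 3600 arrangements keep them apart.

3600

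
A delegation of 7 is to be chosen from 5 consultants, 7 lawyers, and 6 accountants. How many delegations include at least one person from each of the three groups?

28987

With no constraint there are C(18,7) = 31824 possible selections.
Subtract selections that omit an entire group: no consultants → C(13,7) = 1716; no lawyers → C(11,7) = 330; no accountants → C(12,7) = 792.
Add back selections omitting two groups (i.e. drawn from a single group): C(5,7) + C(7,7) + C(6,7) = 1.
By inclusion–exclusion: 31824 − 2838 + 1 = 28987.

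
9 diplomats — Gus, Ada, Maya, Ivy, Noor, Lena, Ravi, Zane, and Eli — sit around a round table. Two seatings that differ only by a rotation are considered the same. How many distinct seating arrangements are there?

40320

Fix one person's seat to break rotational symmetry; the remaining 8 people can be arranged in (8)! = 40320 ways.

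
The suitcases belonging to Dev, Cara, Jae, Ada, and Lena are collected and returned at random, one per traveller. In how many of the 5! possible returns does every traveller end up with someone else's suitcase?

44

Count assignments avoiding every fixed point. For any j of the 5 travellers fixed to their own suitcase, the other 5−j can be arranged in (5−j)! ways.
By inclusion–exclusion this is Σ_{j=0}^{5} (−1)^j C(5,j)·(5−j)!.
Computing: 120 − 120 + 60 − 20 + 5 − 1 = 44.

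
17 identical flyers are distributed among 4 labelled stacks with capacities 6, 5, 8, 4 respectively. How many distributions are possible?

Ignoring the caps, the number of non-negative solutions to x_1+…+x_4 = 17 is C(20,3) = 1140.
Subtract solutions that violate a single cap (substitute x_i' = x_i − (cap_i+1)): x_1 ≥ 7 gives C(13,3) = 286; x_2 ≥ 6 gives C(14,3) = 364; x_3 ≥ 9 gives C(11,3) = 165; x_4 ≥ 5 gives C(15,3) = 455. Together 1270.
Add back pairs where two caps are both exceeded: 35 + 4 + 56 + 10 + 84 + 20 = 209.
By inclusion–exclusion the count is 1140 − 1270 + 209 = 79.

79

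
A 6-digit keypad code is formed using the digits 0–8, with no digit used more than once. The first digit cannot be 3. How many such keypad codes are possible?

The first digit has 9−1 = 8 choices (anything except 3).
The remaining 5 digits are filled from the other 8 symbols without repetition: 8 × 7 × 6 × 5 × 4 = 6720.
Total: 8 × 6720 = 53760.

53760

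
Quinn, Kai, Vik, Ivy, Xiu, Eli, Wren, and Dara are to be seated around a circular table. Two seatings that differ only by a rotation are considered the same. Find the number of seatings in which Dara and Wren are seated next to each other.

1440

Treat {Dara, Wren} as one unit (2 internal orders) and seat the resulting 7 units around the table: (6)! circular arrangements.
So 2 × (6)! = 2 × 720 = 1440.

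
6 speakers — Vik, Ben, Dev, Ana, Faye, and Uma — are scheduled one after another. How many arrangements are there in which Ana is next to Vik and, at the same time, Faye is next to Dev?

96

Treat {Ana,Vik} as one block (2 orders) and {Faye,Dev} as another (2 orders).
That leaves 4 units to arrange: 2 × 2 × 4! = 4 × 24 = 96.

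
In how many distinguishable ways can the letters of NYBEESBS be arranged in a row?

Letter multiplicities in NYBEESBS: B×2, E×2, N×1, S×2, Y×1.
The number of distinct arrangements is 8!/(2!·2!·2!) = 40320/8 = 5040.

5040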